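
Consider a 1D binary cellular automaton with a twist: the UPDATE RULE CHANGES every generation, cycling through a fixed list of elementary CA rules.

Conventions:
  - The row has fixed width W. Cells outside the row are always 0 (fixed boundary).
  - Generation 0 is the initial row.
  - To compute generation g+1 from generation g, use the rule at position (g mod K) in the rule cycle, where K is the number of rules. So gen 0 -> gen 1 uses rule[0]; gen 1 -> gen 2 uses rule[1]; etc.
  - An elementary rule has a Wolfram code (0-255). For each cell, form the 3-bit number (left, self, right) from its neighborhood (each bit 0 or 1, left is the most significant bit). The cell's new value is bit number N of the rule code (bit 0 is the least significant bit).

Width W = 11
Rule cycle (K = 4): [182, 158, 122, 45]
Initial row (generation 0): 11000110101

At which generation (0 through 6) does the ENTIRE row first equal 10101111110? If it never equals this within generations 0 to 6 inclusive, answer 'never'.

Gen 0: 11000110101
Gen 1 (rule 182): 00101001111
Gen 2 (rule 158): 01101111110
Gen 3 (rule 122): 11111000011
Gen 4 (rule 45): 10000011010
Gen 5 (rule 182): 11000100111
Gen 6 (rule 158): 10101111110

Answer: 6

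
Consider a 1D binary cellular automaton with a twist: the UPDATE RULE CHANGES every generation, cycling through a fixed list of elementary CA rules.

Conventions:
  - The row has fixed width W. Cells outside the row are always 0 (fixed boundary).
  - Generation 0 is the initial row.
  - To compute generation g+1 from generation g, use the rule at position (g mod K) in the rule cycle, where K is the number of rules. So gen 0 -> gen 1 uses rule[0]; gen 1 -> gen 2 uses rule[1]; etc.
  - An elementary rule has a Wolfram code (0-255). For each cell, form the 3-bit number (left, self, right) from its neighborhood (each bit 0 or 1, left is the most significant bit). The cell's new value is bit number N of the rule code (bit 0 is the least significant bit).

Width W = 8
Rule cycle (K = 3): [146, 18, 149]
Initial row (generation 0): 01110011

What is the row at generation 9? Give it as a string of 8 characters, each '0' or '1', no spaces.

Gen 0: 01110011
Gen 1 (rule 146): 10101100
Gen 2 (rule 18): 00000010
Gen 3 (rule 149): 11111011
Gen 4 (rule 146): 01110000
Gen 5 (rule 18): 10001000
Gen 6 (rule 149): 11101111
Gen 7 (rule 146): 01000110
Gen 8 (rule 18): 10101001
Gen 9 (rule 149): 10101101

Answer: 10101101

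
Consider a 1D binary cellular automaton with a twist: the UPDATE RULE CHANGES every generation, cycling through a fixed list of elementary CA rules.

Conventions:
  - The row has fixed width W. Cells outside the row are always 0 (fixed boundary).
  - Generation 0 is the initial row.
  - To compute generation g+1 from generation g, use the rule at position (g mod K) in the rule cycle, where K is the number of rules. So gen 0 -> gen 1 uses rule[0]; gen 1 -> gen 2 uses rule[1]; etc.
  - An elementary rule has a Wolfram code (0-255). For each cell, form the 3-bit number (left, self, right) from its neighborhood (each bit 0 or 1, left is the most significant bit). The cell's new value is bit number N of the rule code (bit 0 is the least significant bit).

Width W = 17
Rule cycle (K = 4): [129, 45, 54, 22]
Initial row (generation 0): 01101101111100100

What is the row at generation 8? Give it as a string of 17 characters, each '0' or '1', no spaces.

Answer: 00101000000100100

Derivation:
Gen 0: 01101101111100100
Gen 1 (rule 129): 00000000111000001
Gen 2 (rule 45): 11111110100011101
Gen 3 (rule 54): 00000001110100011
Gen 4 (rule 22): 00000010000110100
Gen 5 (rule 129): 11111000110000001
Gen 6 (rule 45): 10000010100111101
Gen 7 (rule 54): 11000111111000011
Gen 8 (rule 22): 00101000000100100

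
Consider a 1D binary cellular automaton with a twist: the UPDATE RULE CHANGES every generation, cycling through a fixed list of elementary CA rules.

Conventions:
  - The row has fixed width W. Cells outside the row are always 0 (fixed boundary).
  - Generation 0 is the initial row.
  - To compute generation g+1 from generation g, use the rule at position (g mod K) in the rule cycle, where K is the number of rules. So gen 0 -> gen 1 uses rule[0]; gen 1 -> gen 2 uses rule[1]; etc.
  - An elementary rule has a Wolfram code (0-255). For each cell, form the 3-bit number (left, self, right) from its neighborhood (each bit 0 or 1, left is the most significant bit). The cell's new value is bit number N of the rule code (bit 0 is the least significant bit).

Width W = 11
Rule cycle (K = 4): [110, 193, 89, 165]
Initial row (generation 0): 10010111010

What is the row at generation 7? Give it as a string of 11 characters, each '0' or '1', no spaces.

Gen 0: 10010111010
Gen 1 (rule 110): 10111101110
Gen 2 (rule 193): 00011100110
Gen 3 (rule 89): 11010110111
Gen 4 (rule 165): 00111001010
Gen 5 (rule 110): 01101011110
Gen 6 (rule 193): 00100001110
Gen 7 (rule 89): 10011101011

Answer: 10011101011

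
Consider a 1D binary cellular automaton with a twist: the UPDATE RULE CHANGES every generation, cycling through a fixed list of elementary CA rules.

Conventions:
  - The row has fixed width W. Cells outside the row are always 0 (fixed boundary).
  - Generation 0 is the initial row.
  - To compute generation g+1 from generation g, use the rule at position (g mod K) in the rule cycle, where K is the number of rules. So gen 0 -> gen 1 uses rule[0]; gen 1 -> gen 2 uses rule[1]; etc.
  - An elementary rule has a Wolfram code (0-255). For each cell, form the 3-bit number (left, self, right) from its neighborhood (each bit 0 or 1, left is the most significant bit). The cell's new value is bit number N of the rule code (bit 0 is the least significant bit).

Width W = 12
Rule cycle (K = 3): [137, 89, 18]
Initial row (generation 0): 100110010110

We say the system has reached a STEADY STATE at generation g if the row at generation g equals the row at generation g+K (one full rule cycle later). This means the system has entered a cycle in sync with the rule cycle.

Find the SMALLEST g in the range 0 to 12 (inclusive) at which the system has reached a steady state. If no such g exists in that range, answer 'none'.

Gen 0: 100110010110
Gen 1 (rule 137): 000100000100
Gen 2 (rule 89): 110011110011
Gen 3 (rule 18): 001100001100
Gen 4 (rule 137): 101001101001
Gen 5 (rule 89): 000101100100
Gen 6 (rule 18): 001000011010
Gen 7 (rule 137): 100011010000
Gen 8 (rule 89): 011011001111
Gen 9 (rule 18): 100000110000
Gen 10 (rule 137): 001110100111
Gen 11 (rule 89): 101010010101
Gen 12 (rule 18): 000001100000
Gen 13 (rule 137): 111101001111
Gen 14 (rule 89): 100100101001
Gen 15 (rule 18): 011011000110

Answer: none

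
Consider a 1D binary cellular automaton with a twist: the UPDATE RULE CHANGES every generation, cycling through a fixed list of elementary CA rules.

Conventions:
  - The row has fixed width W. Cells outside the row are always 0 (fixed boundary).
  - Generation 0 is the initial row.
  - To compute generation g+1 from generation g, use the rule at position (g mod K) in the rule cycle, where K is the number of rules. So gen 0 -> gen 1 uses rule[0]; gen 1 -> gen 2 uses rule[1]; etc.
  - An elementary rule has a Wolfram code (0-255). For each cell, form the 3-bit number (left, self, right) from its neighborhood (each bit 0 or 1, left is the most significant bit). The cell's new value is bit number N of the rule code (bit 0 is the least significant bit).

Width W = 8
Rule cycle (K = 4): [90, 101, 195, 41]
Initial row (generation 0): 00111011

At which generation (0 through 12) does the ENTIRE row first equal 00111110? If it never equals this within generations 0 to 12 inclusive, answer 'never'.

Answer: never

Derivation:
Gen 0: 00111011
Gen 1 (rule 90): 01101011
Gen 2 (rule 101): 00111101
Gen 3 (rule 195): 11011100
Gen 4 (rule 41): 10110001
Gen 5 (rule 90): 00111010
Gen 6 (rule 101): 10001110
Gen 7 (rule 195): 00110110
Gen 8 (rule 41): 10101100
Gen 9 (rule 90): 00001110
Gen 10 (rule 101): 11100010
Gen 11 (rule 195): 01101100
Gen 12 (rule 41): 01011001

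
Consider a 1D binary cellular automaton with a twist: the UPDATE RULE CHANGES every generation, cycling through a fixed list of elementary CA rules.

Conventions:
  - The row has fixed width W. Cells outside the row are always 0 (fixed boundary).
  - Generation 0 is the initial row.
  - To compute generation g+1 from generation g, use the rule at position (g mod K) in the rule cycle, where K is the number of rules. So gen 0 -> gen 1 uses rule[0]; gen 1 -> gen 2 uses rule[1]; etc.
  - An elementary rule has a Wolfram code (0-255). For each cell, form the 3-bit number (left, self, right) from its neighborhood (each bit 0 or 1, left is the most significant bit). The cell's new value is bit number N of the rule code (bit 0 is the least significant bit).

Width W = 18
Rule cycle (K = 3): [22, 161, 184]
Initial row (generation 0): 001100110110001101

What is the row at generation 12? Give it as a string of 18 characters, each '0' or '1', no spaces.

Gen 0: 001100110110001101
Gen 1 (rule 22): 010011000001010001
Gen 2 (rule 161): 000000011100100100
Gen 3 (rule 184): 000000011010010010
Gen 4 (rule 22): 000000100011111111
Gen 5 (rule 161): 111110001001111110
Gen 6 (rule 184): 111101000101111101
Gen 7 (rule 22): 000001101100000001
Gen 8 (rule 161): 111100010001111100
Gen 9 (rule 184): 111010001001111010
Gen 10 (rule 22): 000011011110000011
Gen 11 (rule 161): 111000101100111000
Gen 12 (rule 184): 110100011010110100

Answer: 110100011010110100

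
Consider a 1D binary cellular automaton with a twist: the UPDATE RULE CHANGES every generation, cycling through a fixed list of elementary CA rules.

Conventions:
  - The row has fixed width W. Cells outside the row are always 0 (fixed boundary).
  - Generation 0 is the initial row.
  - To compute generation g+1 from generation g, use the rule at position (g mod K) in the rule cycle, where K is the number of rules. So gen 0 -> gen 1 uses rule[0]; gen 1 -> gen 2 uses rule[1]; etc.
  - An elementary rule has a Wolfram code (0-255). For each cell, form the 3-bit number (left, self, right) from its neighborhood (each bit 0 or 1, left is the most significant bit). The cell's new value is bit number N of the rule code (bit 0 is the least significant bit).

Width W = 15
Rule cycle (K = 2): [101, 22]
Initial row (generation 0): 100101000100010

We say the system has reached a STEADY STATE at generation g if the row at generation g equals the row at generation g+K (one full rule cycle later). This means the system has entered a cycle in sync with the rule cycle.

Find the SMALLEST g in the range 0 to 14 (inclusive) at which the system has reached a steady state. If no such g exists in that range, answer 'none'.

Gen 0: 100101000100010
Gen 1 (rule 101): 100111010101010
Gen 2 (rule 22): 111000010101011
Gen 3 (rule 101): 001011011111101
Gen 4 (rule 22): 011000000000001
Gen 5 (rule 101): 001011111111101
Gen 6 (rule 22): 011000000000001
Gen 7 (rule 101): 001011111111101
Gen 8 (rule 22): 011000000000001
Gen 9 (rule 101): 001011111111101
Gen 10 (rule 22): 011000000000001
Gen 11 (rule 101): 001011111111101
Gen 12 (rule 22): 011000000000001
Gen 13 (rule 101): 001011111111101
Gen 14 (rule 22): 011000000000001
Gen 15 (rule 101): 001011111111101
Gen 16 (rule 22): 011000000000001

Answer: 4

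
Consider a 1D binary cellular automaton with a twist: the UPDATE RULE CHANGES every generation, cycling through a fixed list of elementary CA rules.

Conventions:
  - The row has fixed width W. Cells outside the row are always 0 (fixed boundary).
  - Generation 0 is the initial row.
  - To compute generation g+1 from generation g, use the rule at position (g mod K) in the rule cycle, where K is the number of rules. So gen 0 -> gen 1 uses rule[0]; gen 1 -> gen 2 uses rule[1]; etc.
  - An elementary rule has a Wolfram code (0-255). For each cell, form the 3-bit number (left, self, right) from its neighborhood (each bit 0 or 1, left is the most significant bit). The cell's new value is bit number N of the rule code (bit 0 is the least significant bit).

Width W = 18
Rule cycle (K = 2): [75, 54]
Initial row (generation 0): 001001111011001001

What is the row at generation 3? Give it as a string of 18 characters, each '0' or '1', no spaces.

Answer: 111101100101100001

Derivation:
Gen 0: 001001111011001001
Gen 1 (rule 75): 110011001011010010
Gen 2 (rule 54): 001100111100111111
Gen 3 (rule 75): 111101100101100001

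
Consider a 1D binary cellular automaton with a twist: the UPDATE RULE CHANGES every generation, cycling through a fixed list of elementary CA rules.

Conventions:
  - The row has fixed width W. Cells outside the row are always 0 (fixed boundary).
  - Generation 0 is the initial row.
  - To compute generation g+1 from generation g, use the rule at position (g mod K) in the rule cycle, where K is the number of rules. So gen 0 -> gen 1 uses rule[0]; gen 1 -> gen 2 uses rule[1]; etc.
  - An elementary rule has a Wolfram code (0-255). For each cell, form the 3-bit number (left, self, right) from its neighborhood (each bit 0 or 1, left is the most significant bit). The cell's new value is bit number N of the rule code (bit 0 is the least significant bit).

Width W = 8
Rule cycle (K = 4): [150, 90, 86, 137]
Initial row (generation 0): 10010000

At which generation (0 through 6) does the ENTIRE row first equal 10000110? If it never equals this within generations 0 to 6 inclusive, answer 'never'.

Gen 0: 10010000
Gen 1 (rule 150): 11111000
Gen 2 (rule 90): 10001100
Gen 3 (rule 86): 11010110
Gen 4 (rule 137): 10000100
Gen 5 (rule 150): 11001110
Gen 6 (rule 90): 11111011

Answer: never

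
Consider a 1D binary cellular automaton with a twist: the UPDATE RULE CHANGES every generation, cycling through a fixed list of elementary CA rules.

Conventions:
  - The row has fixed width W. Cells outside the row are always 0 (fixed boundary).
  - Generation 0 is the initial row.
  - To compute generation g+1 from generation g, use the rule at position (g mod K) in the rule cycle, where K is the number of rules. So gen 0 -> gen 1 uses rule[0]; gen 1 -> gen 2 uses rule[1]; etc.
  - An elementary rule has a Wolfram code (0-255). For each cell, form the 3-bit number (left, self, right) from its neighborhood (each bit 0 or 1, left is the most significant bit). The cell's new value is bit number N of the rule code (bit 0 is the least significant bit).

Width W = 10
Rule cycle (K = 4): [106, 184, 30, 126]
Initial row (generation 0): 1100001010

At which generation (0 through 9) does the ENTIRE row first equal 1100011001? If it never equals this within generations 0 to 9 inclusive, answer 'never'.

Answer: never

Derivation:
Gen 0: 1100001010
Gen 1 (rule 106): 1100010100
Gen 2 (rule 184): 1010001010
Gen 3 (rule 30): 1011011011
Gen 4 (rule 126): 1111111111
Gen 5 (rule 106): 1000000001
Gen 6 (rule 184): 0100000000
Gen 7 (rule 30): 1110000000
Gen 8 (rule 126): 1011000000
Gen 9 (rule 106): 0111000000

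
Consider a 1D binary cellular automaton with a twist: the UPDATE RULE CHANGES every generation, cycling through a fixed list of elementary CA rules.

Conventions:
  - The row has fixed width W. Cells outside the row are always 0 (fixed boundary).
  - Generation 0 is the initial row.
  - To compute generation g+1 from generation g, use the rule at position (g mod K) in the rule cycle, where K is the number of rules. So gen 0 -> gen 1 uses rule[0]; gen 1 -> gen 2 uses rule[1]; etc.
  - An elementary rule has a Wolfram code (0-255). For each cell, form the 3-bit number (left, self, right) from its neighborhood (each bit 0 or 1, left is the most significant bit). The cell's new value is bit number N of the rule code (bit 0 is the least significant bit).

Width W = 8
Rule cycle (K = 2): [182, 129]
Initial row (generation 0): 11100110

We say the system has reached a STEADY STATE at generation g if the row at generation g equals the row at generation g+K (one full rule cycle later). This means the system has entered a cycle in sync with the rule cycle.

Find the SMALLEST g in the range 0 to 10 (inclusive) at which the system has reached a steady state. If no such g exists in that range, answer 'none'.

Gen 0: 11100110
Gen 1 (rule 182): 01011001
Gen 2 (rule 129): 00000000
Gen 3 (rule 182): 00000000
Gen 4 (rule 129): 11111111
Gen 5 (rule 182): 01111110
Gen 6 (rule 129): 00111100
Gen 7 (rule 182): 01011010
Gen 8 (rule 129): 00000000
Gen 9 (rule 182): 00000000
Gen 10 (rule 129): 11111111
Gen 11 (rule 182): 01111110
Gen 12 (rule 129): 00111100

Answer: none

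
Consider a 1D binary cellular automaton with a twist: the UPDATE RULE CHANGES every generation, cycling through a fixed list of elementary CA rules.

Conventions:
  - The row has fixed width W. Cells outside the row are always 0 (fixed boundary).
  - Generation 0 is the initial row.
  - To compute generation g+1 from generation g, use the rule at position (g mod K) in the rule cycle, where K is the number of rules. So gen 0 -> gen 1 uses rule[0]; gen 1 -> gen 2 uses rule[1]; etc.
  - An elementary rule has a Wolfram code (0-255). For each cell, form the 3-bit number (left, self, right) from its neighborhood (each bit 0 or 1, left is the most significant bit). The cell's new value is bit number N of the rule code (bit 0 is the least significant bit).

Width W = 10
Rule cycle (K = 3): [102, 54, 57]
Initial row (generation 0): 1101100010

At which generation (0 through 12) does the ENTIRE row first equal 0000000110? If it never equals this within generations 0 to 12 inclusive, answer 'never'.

Gen 0: 1101100010
Gen 1 (rule 102): 0110100110
Gen 2 (rule 54): 1001111001
Gen 3 (rule 57): 0101000100
Gen 4 (rule 102): 1111001100
Gen 5 (rule 54): 0000110010
Gen 6 (rule 57): 1110101001
Gen 7 (rule 102): 0011111011
Gen 8 (rule 54): 0100000100
Gen 9 (rule 57): 0011110011
Gen 10 (rule 102): 0100010101
Gen 11 (rule 54): 1110111111
Gen 12 (rule 57): 1001100000

Answer: never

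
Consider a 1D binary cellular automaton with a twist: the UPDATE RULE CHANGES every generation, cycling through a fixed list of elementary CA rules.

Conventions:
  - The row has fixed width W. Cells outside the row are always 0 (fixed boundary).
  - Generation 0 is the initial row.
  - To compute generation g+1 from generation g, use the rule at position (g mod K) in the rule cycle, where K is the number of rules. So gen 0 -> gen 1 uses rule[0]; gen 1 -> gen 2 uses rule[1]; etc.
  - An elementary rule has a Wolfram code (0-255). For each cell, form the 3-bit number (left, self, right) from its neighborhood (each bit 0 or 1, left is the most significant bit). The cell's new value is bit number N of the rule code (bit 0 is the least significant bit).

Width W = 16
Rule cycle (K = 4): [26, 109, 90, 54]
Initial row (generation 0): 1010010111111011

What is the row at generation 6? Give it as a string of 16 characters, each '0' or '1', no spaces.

Answer: 0111001101111111

Derivation:
Gen 0: 1010010111111011
Gen 1 (rule 26): 0001100100000010
Gen 2 (rule 109): 1101100101111010
Gen 3 (rule 90): 1101111001001001
Gen 4 (rule 54): 0010000111111111
Gen 5 (rule 26): 0101001100000000
Gen 6 (rule 109): 0111001101111111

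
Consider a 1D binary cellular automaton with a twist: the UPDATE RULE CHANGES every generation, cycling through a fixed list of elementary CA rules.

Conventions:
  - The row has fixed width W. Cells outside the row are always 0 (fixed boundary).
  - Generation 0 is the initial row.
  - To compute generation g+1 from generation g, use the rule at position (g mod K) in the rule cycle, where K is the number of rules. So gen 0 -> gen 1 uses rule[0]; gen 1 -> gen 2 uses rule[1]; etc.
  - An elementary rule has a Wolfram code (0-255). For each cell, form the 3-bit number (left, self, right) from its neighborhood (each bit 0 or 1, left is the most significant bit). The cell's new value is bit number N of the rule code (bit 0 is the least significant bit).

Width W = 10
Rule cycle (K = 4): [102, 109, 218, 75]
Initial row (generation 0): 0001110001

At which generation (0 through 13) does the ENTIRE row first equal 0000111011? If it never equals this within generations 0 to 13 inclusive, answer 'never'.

Answer: 5

Derivation:
Gen 0: 0001110001
Gen 1 (rule 102): 0010010011
Gen 2 (rule 109): 1010010011
Gen 3 (rule 218): 0001101111
Gen 4 (rule 75): 1111101001
Gen 5 (rule 102): 0000111011
Gen 6 (rule 109): 1110101111
Gen 7 (rule 218): 1110001111
Gen 8 (rule 75): 1010111001
Gen 9 (rule 102): 1111001011
Gen 10 (rule 109): 1001001111
Gen 11 (rule 218): 0110111111
Gen 12 (rule 75): 1110100001
Gen 13 (rule 102): 0011100011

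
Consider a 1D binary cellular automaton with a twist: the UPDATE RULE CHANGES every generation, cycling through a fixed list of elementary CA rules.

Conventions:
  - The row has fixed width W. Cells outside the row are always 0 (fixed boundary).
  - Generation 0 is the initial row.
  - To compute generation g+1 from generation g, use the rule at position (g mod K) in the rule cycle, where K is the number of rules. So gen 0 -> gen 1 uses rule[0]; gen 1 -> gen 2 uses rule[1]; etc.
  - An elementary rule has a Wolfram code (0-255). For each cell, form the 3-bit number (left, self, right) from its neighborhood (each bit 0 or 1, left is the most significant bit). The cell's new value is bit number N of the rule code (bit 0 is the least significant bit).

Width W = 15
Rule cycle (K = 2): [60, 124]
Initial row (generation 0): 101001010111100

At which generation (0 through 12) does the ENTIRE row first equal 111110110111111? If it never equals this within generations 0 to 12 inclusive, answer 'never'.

Answer: 4

Derivation:
Gen 0: 101001010111100
Gen 1 (rule 60): 111101111100010
Gen 2 (rule 124): 100111000110011
Gen 3 (rule 60): 110100100101010
Gen 4 (rule 124): 111110110111111
Gen 5 (rule 60): 100001101100000
Gen 6 (rule 124): 110001111110000
Gen 7 (rule 60): 101001000001000
Gen 8 (rule 124): 111101100001100
Gen 9 (rule 60): 100011010001010
Gen 10 (rule 124): 110011111001111
Gen 11 (rule 60): 101010000101000
Gen 12 (rule 124): 111111000111100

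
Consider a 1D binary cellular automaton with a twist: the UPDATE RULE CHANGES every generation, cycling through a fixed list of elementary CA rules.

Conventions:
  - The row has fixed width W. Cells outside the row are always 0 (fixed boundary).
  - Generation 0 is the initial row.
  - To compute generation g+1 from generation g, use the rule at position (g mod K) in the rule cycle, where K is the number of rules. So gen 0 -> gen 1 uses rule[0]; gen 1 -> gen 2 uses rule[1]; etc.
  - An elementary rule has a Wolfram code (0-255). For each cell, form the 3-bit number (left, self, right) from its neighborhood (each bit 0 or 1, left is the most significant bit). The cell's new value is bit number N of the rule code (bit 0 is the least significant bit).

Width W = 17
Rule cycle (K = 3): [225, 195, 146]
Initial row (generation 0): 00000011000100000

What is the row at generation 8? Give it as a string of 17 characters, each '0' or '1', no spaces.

Answer: 11101010001001111

Derivation:
Gen 0: 00000011000100000
Gen 1 (rule 225): 11111001010001111
Gen 2 (rule 195): 01111010000110111
Gen 3 (rule 146): 10110001001000010
Gen 4 (rule 225): 01010100000011000
Gen 5 (rule 195): 10000001111101011
Gen 6 (rule 146): 01000010111000000
Gen 7 (rule 225): 00011001011011111
Gen 8 (rule 195): 11101010001001111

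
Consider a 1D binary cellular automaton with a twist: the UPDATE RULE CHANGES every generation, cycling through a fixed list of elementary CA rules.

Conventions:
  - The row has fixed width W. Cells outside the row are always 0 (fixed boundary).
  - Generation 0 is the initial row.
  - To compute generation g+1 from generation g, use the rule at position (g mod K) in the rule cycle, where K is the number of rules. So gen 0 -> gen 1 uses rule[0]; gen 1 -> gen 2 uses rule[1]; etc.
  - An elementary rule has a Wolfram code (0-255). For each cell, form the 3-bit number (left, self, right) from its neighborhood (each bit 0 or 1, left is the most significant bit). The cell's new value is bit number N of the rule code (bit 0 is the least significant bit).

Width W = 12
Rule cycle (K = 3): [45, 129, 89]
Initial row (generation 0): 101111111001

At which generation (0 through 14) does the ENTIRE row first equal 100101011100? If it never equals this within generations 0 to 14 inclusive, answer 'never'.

Gen 0: 101111111001
Gen 1 (rule 45): 111000000001
Gen 2 (rule 129): 010011111100
Gen 3 (rule 89): 001010000111
Gen 4 (rule 45): 101110110100
Gen 5 (rule 129): 000100000001
Gen 6 (rule 89): 110011111100
Gen 7 (rule 45): 100010000001
Gen 8 (rule 129): 001000111100
Gen 9 (rule 89): 100110100111
Gen 10 (rule 45): 100101100100
Gen 11 (rule 129): 000000000001
Gen 12 (rule 89): 111111111100
Gen 13 (rule 45): 100000000001
Gen 14 (rule 129): 001111111100

Answer: never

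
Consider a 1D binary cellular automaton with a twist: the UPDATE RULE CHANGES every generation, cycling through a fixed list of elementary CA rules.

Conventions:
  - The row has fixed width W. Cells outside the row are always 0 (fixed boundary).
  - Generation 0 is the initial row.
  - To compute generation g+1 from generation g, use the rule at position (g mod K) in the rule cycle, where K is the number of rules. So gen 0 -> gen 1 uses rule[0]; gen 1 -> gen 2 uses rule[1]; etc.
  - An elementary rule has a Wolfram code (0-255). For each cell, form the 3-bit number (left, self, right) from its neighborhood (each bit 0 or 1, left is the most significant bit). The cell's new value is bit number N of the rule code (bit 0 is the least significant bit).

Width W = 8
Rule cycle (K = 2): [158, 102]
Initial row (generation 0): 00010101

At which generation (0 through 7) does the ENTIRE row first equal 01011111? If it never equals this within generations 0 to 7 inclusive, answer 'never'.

Answer: 2

Derivation:
Gen 0: 00010101
Gen 1 (rule 158): 00110101
Gen 2 (rule 102): 01011111
Gen 3 (rule 158): 11011110
Gen 4 (rule 102): 01100010
Gen 5 (rule 158): 11010111
Gen 6 (rule 102): 01111001
Gen 7 (rule 158): 11110111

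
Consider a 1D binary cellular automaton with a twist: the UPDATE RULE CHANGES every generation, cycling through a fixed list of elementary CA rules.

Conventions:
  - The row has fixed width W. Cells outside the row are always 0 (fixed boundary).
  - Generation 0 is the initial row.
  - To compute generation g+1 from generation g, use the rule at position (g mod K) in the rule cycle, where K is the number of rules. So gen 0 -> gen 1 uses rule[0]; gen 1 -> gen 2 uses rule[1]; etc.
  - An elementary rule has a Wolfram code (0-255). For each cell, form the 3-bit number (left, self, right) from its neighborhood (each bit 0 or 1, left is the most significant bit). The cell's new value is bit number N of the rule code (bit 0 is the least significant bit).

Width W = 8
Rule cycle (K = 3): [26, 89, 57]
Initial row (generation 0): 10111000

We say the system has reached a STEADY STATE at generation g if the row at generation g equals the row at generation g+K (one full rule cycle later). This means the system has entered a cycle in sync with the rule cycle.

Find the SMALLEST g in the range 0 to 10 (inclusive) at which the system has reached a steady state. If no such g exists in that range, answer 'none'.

Answer: none

Derivation:
Gen 0: 10111000
Gen 1 (rule 26): 00100100
Gen 2 (rule 89): 10010011
Gen 3 (rule 57): 01001010
Gen 4 (rule 26): 10110001
Gen 5 (rule 89): 00111100
Gen 6 (rule 57): 10100011
Gen 7 (rule 26): 00010110
Gen 8 (rule 89): 11000111
Gen 9 (rule 57): 10110100
Gen 10 (rule 26): 00100010
Gen 11 (rule 89): 10011001
Gen 12 (rule 57): 01010100
Gen 13 (rule 26): 10000010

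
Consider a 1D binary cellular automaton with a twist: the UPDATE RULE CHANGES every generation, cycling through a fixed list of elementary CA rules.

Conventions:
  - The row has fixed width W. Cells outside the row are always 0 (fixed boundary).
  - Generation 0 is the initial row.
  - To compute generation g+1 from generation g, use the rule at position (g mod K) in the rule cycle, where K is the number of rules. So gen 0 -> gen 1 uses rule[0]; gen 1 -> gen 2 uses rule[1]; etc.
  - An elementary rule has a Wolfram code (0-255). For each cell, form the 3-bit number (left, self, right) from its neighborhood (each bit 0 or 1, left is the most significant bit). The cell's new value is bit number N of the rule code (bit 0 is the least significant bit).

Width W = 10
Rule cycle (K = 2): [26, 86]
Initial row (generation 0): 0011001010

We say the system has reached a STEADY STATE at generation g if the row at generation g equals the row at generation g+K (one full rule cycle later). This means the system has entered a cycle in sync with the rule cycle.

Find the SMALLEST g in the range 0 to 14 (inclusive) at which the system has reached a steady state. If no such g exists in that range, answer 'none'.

Gen 0: 0011001010
Gen 1 (rule 26): 0110110001
Gen 2 (rule 86): 1010011011
Gen 3 (rule 26): 0001110010
Gen 4 (rule 86): 0010011111
Gen 5 (rule 26): 0101110000
Gen 6 (rule 86): 1100011000
Gen 7 (rule 26): 1010110100
Gen 8 (rule 86): 1010010110
Gen 9 (rule 26): 0001100101
Gen 10 (rule 86): 0010111101
Gen 11 (rule 26): 0100100000
Gen 12 (rule 86): 1111110000
Gen 13 (rule 26): 1000001000
Gen 14 (rule 86): 1100011100
Gen 15 (rule 26): 1010110010
Gen 16 (rule 86): 1010011111

Answer: none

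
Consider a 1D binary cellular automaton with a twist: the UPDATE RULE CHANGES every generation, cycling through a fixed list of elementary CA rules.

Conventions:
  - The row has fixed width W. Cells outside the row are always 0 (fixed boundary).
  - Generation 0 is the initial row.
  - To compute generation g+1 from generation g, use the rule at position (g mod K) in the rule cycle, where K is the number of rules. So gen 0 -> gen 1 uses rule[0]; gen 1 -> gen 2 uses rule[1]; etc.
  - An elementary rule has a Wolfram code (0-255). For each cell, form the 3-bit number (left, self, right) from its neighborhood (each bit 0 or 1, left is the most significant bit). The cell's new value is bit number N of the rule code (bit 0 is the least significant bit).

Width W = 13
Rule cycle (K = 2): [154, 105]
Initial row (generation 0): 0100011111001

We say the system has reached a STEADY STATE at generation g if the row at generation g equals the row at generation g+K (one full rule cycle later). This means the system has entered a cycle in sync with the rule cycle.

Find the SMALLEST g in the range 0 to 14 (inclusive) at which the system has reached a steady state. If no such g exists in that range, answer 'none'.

Answer: none

Derivation:
Gen 0: 0100011111001
Gen 1 (rule 154): 1010111110110
Gen 2 (rule 105): 0101100011110
Gen 3 (rule 154): 1001010111101
Gen 4 (rule 105): 0000101100110
Gen 5 (rule 154): 0001001011101
Gen 6 (rule 105): 1100000110110
Gen 7 (rule 154): 1010001100101
Gen 8 (rule 105): 0100101100010
Gen 9 (rule 154): 1011001010101
Gen 10 (rule 105): 0111000101010
Gen 11 (rule 154): 1110101000001
Gen 12 (rule 105): 1011010011100
Gen 13 (rule 154): 0010001111010
Gen 14 (rule 105): 1000101001100
Gen 15 (rule 154): 0101000111010
Gen 16 (rule 105): 0010010101100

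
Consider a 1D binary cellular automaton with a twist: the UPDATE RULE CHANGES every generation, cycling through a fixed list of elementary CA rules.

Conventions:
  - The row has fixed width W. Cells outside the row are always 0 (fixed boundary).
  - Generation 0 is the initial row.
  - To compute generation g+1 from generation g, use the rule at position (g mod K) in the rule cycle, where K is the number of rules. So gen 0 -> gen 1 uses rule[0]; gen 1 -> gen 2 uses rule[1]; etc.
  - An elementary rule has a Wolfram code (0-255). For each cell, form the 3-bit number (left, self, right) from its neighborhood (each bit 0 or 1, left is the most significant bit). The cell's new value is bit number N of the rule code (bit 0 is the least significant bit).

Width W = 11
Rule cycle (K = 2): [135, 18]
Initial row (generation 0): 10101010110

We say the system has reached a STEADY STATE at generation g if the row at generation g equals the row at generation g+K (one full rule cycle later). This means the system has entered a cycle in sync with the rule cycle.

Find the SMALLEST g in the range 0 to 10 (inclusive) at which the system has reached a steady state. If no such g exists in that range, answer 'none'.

Gen 0: 10101010110
Gen 1 (rule 135): 10101010000
Gen 2 (rule 18): 00000001000
Gen 3 (rule 135): 11111111011
Gen 4 (rule 18): 00000000000
Gen 5 (rule 135): 11111111111
Gen 6 (rule 18): 00000000000
Gen 7 (rule 135): 11111111111
Gen 8 (rule 18): 00000000000
Gen 9 (rule 135): 11111111111
Gen 10 (rule 18): 00000000000
Gen 11 (rule 135): 11111111111
Gen 12 (rule 18): 00000000000

Answer: 4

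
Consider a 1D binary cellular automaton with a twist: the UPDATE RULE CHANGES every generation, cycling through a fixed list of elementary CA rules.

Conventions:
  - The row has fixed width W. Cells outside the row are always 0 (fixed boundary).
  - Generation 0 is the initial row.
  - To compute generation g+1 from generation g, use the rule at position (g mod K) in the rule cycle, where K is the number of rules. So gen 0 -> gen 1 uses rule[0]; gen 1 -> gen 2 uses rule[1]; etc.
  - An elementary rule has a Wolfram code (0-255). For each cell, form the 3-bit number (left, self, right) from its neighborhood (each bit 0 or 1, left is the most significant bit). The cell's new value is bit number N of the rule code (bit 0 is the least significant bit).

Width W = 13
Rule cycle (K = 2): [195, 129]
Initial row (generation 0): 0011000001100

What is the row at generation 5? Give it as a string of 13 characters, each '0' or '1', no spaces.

Gen 0: 0011000001100
Gen 1 (rule 195): 1101011110101
Gen 2 (rule 129): 0000001100000
Gen 3 (rule 195): 1111110101111
Gen 4 (rule 129): 0111100000110
Gen 5 (rule 195): 1011101111010

Answer: 1011101111010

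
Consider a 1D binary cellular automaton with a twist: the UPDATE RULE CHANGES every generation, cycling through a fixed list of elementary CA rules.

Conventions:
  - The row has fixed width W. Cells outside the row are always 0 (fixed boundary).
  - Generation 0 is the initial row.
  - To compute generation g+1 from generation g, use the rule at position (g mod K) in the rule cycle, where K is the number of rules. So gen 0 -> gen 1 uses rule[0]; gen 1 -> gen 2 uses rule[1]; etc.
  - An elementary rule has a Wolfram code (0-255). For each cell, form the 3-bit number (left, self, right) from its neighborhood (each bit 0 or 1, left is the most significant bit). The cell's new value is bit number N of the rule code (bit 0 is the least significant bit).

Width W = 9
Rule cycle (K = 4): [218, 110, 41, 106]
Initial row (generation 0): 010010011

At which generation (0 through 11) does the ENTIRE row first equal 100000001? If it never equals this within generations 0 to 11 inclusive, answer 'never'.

Answer: 8

Derivation:
Gen 0: 010010011
Gen 1 (rule 218): 101101111
Gen 2 (rule 110): 111111001
Gen 3 (rule 41): 100000000
Gen 4 (rule 106): 000000000
Gen 5 (rule 218): 000000000
Gen 6 (rule 110): 000000000
Gen 7 (rule 41): 111111111
Gen 8 (rule 106): 100000001
Gen 9 (rule 218): 010000010
Gen 10 (rule 110): 110000110
Gen 11 (rule 41): 100110100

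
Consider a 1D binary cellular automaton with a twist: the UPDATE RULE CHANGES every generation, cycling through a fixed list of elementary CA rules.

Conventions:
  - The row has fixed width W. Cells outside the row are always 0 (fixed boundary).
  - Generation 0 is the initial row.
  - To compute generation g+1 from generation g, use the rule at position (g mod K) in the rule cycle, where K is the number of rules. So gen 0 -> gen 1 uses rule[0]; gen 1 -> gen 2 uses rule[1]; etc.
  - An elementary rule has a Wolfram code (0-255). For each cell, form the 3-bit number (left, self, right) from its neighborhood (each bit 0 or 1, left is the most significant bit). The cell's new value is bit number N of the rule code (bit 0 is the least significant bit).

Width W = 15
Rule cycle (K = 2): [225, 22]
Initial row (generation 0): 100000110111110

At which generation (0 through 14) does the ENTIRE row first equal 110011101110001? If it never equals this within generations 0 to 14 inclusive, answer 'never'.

Gen 0: 100000110111110
Gen 1 (rule 225): 001110011011110
Gen 2 (rule 22): 010001100000001
Gen 3 (rule 225): 000100101111100
Gen 4 (rule 22): 001111100000010
Gen 5 (rule 225): 100111101111000
Gen 6 (rule 22): 111000000000100
Gen 7 (rule 225): 011011111110001
Gen 8 (rule 22): 100000000001011
Gen 9 (rule 225): 001111111100101
Gen 10 (rule 22): 010000000011101
Gen 11 (rule 225): 000111111001110
Gen 12 (rule 22): 001000000110001
Gen 13 (rule 225): 100011110010100
Gen 14 (rule 22): 110100001110110

Answer: never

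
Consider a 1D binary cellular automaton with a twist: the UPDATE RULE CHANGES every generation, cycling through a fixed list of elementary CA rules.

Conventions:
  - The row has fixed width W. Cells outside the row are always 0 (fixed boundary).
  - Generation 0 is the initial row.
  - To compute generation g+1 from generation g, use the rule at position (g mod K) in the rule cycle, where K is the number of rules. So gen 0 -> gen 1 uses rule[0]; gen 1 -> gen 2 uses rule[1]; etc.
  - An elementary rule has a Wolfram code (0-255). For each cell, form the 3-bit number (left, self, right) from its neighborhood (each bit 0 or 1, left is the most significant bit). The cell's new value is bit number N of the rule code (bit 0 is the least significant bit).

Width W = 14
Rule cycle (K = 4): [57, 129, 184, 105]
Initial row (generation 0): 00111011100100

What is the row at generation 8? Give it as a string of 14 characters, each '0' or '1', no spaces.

Answer: 10100000000010

Derivation:
Gen 0: 00111011100100
Gen 1 (rule 57): 10100110010011
Gen 2 (rule 129): 00000000000000
Gen 3 (rule 184): 00000000000000
Gen 4 (rule 105): 11111111111111
Gen 5 (rule 57): 10000000000000
Gen 6 (rule 129): 00111111111111
Gen 7 (rule 184): 00111111111110
Gen 8 (rule 105): 10100000000010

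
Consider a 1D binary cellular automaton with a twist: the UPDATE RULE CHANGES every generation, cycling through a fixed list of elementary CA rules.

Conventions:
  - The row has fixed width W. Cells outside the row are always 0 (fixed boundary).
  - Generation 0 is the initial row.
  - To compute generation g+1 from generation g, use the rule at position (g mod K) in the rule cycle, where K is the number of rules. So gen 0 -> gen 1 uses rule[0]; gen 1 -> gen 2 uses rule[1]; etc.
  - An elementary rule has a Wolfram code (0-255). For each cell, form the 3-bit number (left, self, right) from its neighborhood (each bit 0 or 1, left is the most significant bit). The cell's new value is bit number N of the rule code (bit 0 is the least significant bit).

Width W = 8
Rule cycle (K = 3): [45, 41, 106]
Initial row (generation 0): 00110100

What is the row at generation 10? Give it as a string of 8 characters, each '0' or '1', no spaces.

Answer: 01001011

Derivation:
Gen 0: 00110100
Gen 1 (rule 45): 10101101
Gen 2 (rule 41): 01011010
Gen 3 (rule 106): 10111100
Gen 4 (rule 45): 11100001
Gen 5 (rule 41): 10001100
Gen 6 (rule 106): 00011100
Gen 7 (rule 45): 11010001
Gen 8 (rule 41): 10100100
Gen 9 (rule 106): 01001000
Gen 10 (rule 45): 01001011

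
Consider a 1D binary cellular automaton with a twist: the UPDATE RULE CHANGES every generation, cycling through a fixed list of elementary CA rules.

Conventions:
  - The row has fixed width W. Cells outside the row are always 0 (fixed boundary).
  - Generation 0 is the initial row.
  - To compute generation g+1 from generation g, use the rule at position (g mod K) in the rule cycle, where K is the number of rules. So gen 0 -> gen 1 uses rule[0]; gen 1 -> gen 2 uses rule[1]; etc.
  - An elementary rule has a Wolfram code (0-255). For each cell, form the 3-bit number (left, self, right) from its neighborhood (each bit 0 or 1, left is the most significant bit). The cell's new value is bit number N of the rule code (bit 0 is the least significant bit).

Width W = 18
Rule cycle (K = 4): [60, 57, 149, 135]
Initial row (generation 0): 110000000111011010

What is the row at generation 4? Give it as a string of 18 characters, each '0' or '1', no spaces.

Gen 0: 110000000111011010
Gen 1 (rule 60): 101000000100110111
Gen 2 (rule 57): 010111110010101100
Gen 3 (rule 149): 010011101010100011
Gen 4 (rule 135): 110101001010101100

Answer: 110101001010101100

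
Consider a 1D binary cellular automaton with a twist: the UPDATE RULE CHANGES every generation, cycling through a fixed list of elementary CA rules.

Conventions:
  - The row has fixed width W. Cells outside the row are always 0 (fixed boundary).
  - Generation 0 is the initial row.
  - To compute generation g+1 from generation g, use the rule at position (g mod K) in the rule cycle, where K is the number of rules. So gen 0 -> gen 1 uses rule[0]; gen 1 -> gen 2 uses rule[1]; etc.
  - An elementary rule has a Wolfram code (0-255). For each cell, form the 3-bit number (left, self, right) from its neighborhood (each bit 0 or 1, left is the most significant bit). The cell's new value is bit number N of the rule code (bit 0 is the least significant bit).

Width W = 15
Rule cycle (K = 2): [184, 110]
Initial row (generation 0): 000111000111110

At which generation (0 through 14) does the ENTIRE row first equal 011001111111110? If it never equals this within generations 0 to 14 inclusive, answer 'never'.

Answer: 4

Derivation:
Gen 0: 000111000111110
Gen 1 (rule 184): 000110100111101
Gen 2 (rule 110): 001111101100111
Gen 3 (rule 184): 001111011010110
Gen 4 (rule 110): 011001111111110
Gen 5 (rule 184): 010101111111101
Gen 6 (rule 110): 111111000000111
Gen 7 (rule 184): 111110100000110
Gen 8 (rule 110): 100011100001110
Gen 9 (rule 184): 010011010001101
Gen 10 (rule 110): 110111110011111
Gen 11 (rule 184): 101111101011110
Gen 12 (rule 110): 111000111110010
Gen 13 (rule 184): 110100111101001
Gen 14 (rule 110): 111101100111011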